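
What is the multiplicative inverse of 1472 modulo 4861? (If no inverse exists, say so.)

Extended Euclidean algorithm:
4861 = 3×1472 + 445
1472 = 3×445 + 137
445 = 3×137 + 34
137 = 4×34 + 1
34 = 34×1 + 0
Since gcd(1472, 4861) = 1, back-substitute to write 1 as a combination:
1 = 137 − 4·34
1 = −4·445 + 13·137
1 = 13·1472 − 43·445
1 = −43·4861 + 142·1472
So 1472·142 ≡ 1 (mod 4861).

142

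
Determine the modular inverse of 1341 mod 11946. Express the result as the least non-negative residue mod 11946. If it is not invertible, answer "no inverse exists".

no inverse exists

Compute gcd(1341, 11946):
11946 = 8*1341 + 1218
1341 = 1*1218 + 123
1218 = 9*123 + 111
123 = 1*111 + 12
111 = 9*12 + 3
12 = 4*3 + 0
gcd(1341, 11946) = 3 ≠ 1, so 1341 has no multiplicative inverse modulo 11946.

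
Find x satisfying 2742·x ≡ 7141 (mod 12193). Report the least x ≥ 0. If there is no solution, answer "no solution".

First find gcd(2742, 12193):
12193 = 4*2742 + 1225
2742 = 2*1225 + 292
1225 = 4*292 + 57
292 = 5*57 + 7
57 = 8*7 + 1
7 = 7*1 + 0
gcd = 1, so a unique solution mod 12193 exists.
Back-substitute for the Bézout coefficients:
1 = 57 − 8·7
1 = −8·292 + 41·57
1 = 41·1225 − 172·292
1 = −172·2742 + 385·1225
1 = 385·12193 − 1712·2742
So 2742·(-1712) ≡ 1 (mod 12193), giving 2742⁻¹ ≡ 10481.
x ≡ 2742⁻¹·7141 ≡ 10481·7141 ≡ 4187 (mod 12193).

4187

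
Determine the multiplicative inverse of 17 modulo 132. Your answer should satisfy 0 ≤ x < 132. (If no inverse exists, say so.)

Extended Euclidean algorithm:
132 = 7*17 + 13
17 = 1*13 + 4
13 = 3*4 + 1
4 = 4*1 + 0
Since gcd(17, 132) = 1, back-substitute to write 1 as a combination:
1 = 13 − 3·4
1 = −3·17 + 4·13
1 = 4·132 − 31·17
Hence 17⁻¹ ≡ -31 ≡ 101 (mod 132).

101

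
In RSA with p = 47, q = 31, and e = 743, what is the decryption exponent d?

φ(n) = (p−1)(q−1) = 46·30 = 1380.
Need d with 743·d ≡ 1 (mod 1380). Apply the extended Euclidean algorithm:
1380 = 1×743 + 637
743 = 1×637 + 106
637 = 6×106 + 1
106 = 106×1 + 0
Back-substitute:
1 = 637 − 6·106
1 = −6·743 + 7·637
1 = 7·1380 − 13·743
So 743·(-13) ≡ 1 (mod 1380), hence d ≡ -13 ≡ 1367 (mod 1380).

1367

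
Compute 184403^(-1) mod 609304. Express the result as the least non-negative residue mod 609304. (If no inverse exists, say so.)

Run Euclid on (609304, 184403):
609304 = 3·184403 + 56095
184403 = 3·56095 + 16118
56095 = 3·16118 + 7741
16118 = 2·7741 + 636
7741 = 12·636 + 109
636 = 5·109 + 91
109 = 1·91 + 18
91 = 5·18 + 1
18 = 18·1 + 0
Since gcd(184403, 609304) = 1, back-substitute to write 1 as a combination:
1 = 91 − 5·18
1 = −5·109 + 6·91
1 = 6·636 − 35·109
1 = −35·7741 + 426·636
1 = 426·16118 − 887·7741
1 = −887·56095 + 3087·16118
1 = 3087·184403 − 10148·56095
1 = −10148·609304 + 33531·184403
So 184403·33531 ≡ 1 (mod 609304).

33531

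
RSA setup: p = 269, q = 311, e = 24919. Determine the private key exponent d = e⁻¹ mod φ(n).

61479

φ(n) = (p−1)(q−1) = 268·310 = 83080.
Need d with 24919·d ≡ 1 (mod 83080). Apply the extended Euclidean algorithm:
83080 = 3·24919 + 8323
24919 = 2·8323 + 8273
8323 = 1·8273 + 50
8273 = 165·50 + 23
50 = 2·23 + 4
23 = 5·4 + 3
4 = 1·3 + 1
3 = 3·1 + 0
Back-substitute:
1 = 4 − 3
1 = −23 + 6·4
1 = 6·50 − 13·23
1 = −13·8273 + 2151·50
1 = 2151·8323 − 2164·8273
1 = −2164·24919 + 6479·8323
1 = 6479·83080 − 21601·24919
So 24919·(-21601) ≡ 1 (mod 83080), hence d ≡ -21601 ≡ 61479 (mod 83080).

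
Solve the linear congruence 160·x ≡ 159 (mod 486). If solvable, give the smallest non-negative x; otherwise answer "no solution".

no solution

gcd(160, 486):
486 = 3×160 + 6
160 = 26×6 + 4
6 = 1×4 + 2
4 = 2×2 + 0
gcd = 2, but 2 ∤ 159, so the congruence has no solution.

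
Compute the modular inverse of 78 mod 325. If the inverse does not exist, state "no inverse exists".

no inverse exists

Compute gcd(78, 325):
325 = 4·78 + 13
78 = 6·13 + 0
Since gcd = 13 > 1, 78 is not a unit mod 325.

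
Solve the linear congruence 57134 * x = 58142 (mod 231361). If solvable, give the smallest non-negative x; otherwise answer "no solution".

13267

First find gcd(57134, 231361):
231361 = 4·57134 + 2825
57134 = 20·2825 + 634
2825 = 4·634 + 289
634 = 2·289 + 56
289 = 5·56 + 9
56 = 6·9 + 2
9 = 4·2 + 1
2 = 2·1 + 0
gcd = 1, so a unique solution mod 231361 exists.
Back-substitute for the Bézout coefficients:
1 = 9 − 4·2
1 = −4·56 + 25·9
1 = 25·289 − 129·56
1 = −129·634 + 283·289
1 = 283·2825 − 1261·634
1 = −1261·57134 + 25503·2825
1 = 25503·231361 − 103273·57134
So 57134·(-103273) ≡ 1 (mod 231361), giving 57134⁻¹ ≡ 128088.
x ≡ 57134⁻¹·58142 ≡ 128088·58142 ≡ 13267 (mod 231361).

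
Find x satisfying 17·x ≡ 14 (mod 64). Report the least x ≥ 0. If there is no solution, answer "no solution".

46

First find gcd(17, 64):
64 = 3×17 + 13
17 = 1×13 + 4
13 = 3×4 + 1
4 = 4×1 + 0
gcd = 1, so a unique solution mod 64 exists.
Back-substitute for the Bézout coefficients:
1 = 13 − 3·4
1 = −3·17 + 4·13
1 = 4·64 − 15·17
So 17·(-15) ≡ 1 (mod 64), giving 17⁻¹ ≡ 49.
x ≡ 17⁻¹·14 ≡ 49·14 ≡ 46 (mod 64).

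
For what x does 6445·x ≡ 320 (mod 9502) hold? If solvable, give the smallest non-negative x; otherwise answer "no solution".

First find gcd(6445, 9502):
9502 = 1*6445 + 3057
6445 = 2*3057 + 331
3057 = 9*331 + 78
331 = 4*78 + 19
78 = 4*19 + 2
19 = 9*2 + 1
2 = 2*1 + 0
gcd = 1, so a unique solution mod 9502 exists.
Back-substitute for the Bézout coefficients:
1 = 19 − 9·2
1 = −9·78 + 37·19
1 = 37·331 − 157·78
1 = −157·3057 + 1450·331
1 = 1450·6445 − 3057·3057
1 = −3057·9502 + 4507·6445
So 6445·(4507) ≡ 1 (mod 9502), giving 6445⁻¹ ≡ 4507.
x ≡ 6445⁻¹·320 ≡ 4507·320 ≡ 7438 (mod 9502).

7438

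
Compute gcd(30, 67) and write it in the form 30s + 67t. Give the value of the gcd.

Apply Euclid's algorithm to 67 and 30:
67 = 2*30 + 7
30 = 4*7 + 2
7 = 3*2 + 1
2 = 2*1 + 0
gcd(30, 67) = 1.
Back-substituting:
1 = 7 − 3·2
1 = −3·30 + 13·7
1 = 13·67 − 29·30
So 1 = (13)·67 + (-29)·30.

1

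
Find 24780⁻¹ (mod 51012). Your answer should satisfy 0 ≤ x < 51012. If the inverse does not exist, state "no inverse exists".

no inverse exists

Compute gcd(24780, 51012):
51012 = 2×24780 + 1452
24780 = 17×1452 + 96
1452 = 15×96 + 12
96 = 8×12 + 0
gcd(24780, 51012) = 12 ≠ 1, so 24780 has no multiplicative inverse modulo 51012.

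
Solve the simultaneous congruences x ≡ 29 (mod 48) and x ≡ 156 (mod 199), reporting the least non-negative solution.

4733

Write x = 29 + 48·k. Then 48·k ≡ 156 − 29 ≡ 127 (mod 199).
Need 48⁻¹ mod 199. Extended Euclid on (199, 48):
199 = 4*48 + 7
48 = 6*7 + 6
7 = 1*6 + 1
6 = 6*1 + 0
Back-substitute:
1 = 7 − 6
1 = −48 + 7·7
1 = 7·199 − 29·48
48⁻¹ ≡ 170 (mod 199), so k ≡ 170·127 ≡ 98 (mod 199).
x = 29 + 48·98 = 4733.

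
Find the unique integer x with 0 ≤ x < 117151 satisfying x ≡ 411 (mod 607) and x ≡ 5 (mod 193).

Write x = 411 + 607·k. Then 607·k ≡ 5 − 411 ≡ 173 (mod 193).
Need 607⁻¹ mod 193. Extended Euclid on (193, 28):
193 = 6×28 + 25
28 = 1×25 + 3
25 = 8×3 + 1
3 = 3×1 + 0
Back-substitute:
1 = 25 − 8·3
1 = −8·28 + 9·25
1 = 9·193 − 62·28
607⁻¹ ≡ 131 (mod 193), so k ≡ 131·173 ≡ 82 (mod 193).
x = 411 + 607·82 = 50185.

50185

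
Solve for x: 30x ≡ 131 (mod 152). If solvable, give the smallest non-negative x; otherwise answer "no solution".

gcd(30, 152):
152 = 5·30 + 2
30 = 15·2 + 0
gcd = 2, but 2 ∤ 131, so the congruence has no solution.

no solution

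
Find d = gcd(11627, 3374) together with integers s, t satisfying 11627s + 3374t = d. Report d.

Apply Euclid's algorithm to 11627 and 3374:
11627 = 3·3374 + 1505
3374 = 2·1505 + 364
1505 = 4·364 + 49
364 = 7·49 + 21
49 = 2·21 + 7
21 = 3·7 + 0
gcd(11627, 3374) = 7.
Express as a combination:
7 = 49 − 2·21
7 = −2·364 + 15·49
7 = 15·1505 − 62·364
7 = −62·3374 + 139·1505
7 = 139·11627 − 479·3374
So 7 = (139)·11627 + (-479)·3374.

7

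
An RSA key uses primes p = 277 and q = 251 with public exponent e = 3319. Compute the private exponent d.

55279

φ(n) = (p−1)(q−1) = 276·250 = 69000.
Need d with 3319·d ≡ 1 (mod 69000). Apply the extended Euclidean algorithm:
69000 = 20*3319 + 2620
3319 = 1*2620 + 699
2620 = 3*699 + 523
699 = 1*523 + 176
523 = 2*176 + 171
176 = 1*171 + 5
171 = 34*5 + 1
5 = 5*1 + 0
Back-substitute:
1 = 171 − 34·5
1 = −34·176 + 35·171
1 = 35·523 − 104·176
1 = −104·699 + 139·523
1 = 139·2620 − 521·699
1 = −521·3319 + 660·2620
1 = 660·69000 − 13721·3319
So 3319·(-13721) ≡ 1 (mod 69000), hence d ≡ -13721 ≡ 55279 (mod 69000).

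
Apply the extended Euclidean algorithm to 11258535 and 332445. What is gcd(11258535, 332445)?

Euclidean algorithm:
11258535 = 33×332445 + 287850
332445 = 1×287850 + 44595
287850 = 6×44595 + 20280
44595 = 2×20280 + 4035
20280 = 5×4035 + 105
4035 = 38×105 + 45
105 = 2×45 + 15
45 = 3×15 + 0
gcd(11258535, 332445) = 15.
Working backward:
15 = 105 − 2·45
15 = −2·4035 + 77·105
15 = 77·20280 − 387·4035
15 = −387·44595 + 851·20280
15 = 851·287850 − 5493·44595
15 = −5493·332445 + 6344·287850
15 = 6344·11258535 − 214845·332445
So 15 = (6344)·11258535 + (-214845)·332445.

15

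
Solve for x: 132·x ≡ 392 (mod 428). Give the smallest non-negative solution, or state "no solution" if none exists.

First find gcd(132, 428):
428 = 3×132 + 32
132 = 4×32 + 4
32 = 8×4 + 0
gcd = 4 and 4 | 392, so solutions exist. Divide through by 4: 33x ≡ 98 (mod 107).
Now find 33⁻¹ mod 107:
107 = 3*33 + 8
33 = 4*8 + 1
8 = 8*1 + 0
Back-substitute:
1 = 33 − 4·8
1 = −4·107 + 13·33
So 33⁻¹ ≡ 13 (mod 107).
Then x ≡ 13·98 ≡ 97 (mod 107); the smallest non-negative solution is x = 97.

97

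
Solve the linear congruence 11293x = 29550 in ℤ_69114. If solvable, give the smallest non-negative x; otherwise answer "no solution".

11796

First find gcd(11293, 69114):
69114 = 6*11293 + 1356
11293 = 8*1356 + 445
1356 = 3*445 + 21
445 = 21*21 + 4
21 = 5*4 + 1
4 = 4*1 + 0
gcd = 1, so a unique solution mod 69114 exists.
Back-substitute for the Bézout coefficients:
1 = 21 − 5·4
1 = −5·445 + 106·21
1 = 106·1356 − 323·445
1 = −323·11293 + 2690·1356
1 = 2690·69114 − 16463·11293
So 11293·(-16463) ≡ 1 (mod 69114), giving 11293⁻¹ ≡ 52651.
x ≡ 11293⁻¹·29550 ≡ 52651·29550 ≡ 11796 (mod 69114).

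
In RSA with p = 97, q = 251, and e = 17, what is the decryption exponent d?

18353

φ(n) = (p−1)(q−1) = 96·250 = 24000.
Need d with 17·d ≡ 1 (mod 24000). Apply the extended Euclidean algorithm:
24000 = 1411×17 + 13
17 = 1×13 + 4
13 = 3×4 + 1
4 = 4×1 + 0
Back-substitute:
1 = 13 − 3·4
1 = −3·17 + 4·13
1 = 4·24000 − 5647·17
So 17·(-5647) ≡ 1 (mod 24000), hence d ≡ -5647 ≡ 18353 (mod 24000).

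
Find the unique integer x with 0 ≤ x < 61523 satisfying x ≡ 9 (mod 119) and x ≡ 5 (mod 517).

1556

Write x = 9 + 119·k. Then 119·k ≡ 5 − 9 ≡ 513 (mod 517).
Need 119⁻¹ mod 517. Extended Euclid on (517, 119):
517 = 4*119 + 41
119 = 2*41 + 37
41 = 1*37 + 4
37 = 9*4 + 1
4 = 4*1 + 0
Back-substitute:
1 = 37 − 9·4
1 = −9·41 + 10·37
1 = 10·119 − 29·41
1 = −29·517 + 126·119
119⁻¹ ≡ 126 (mod 517), so k ≡ 126·513 ≡ 13 (mod 517).
x = 9 + 119·13 = 1556.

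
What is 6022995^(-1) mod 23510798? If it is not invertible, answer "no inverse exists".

21411387

Run Euclid on (23510798, 6022995):
23510798 = 3*6022995 + 5441813
6022995 = 1*5441813 + 581182
5441813 = 9*581182 + 211175
581182 = 2*211175 + 158832
211175 = 1*158832 + 52343
158832 = 3*52343 + 1803
52343 = 29*1803 + 56
1803 = 32*56 + 11
56 = 5*11 + 1
11 = 11*1 + 0
Since gcd(6022995, 23510798) = 1, back-substitute to write 1 as a combination:
1 = 56 − 5·11
1 = −5·1803 + 161·56
1 = 161·52343 − 4674·1803
1 = −4674·158832 + 14183·52343
1 = 14183·211175 − 18857·158832
1 = −18857·581182 + 51897·211175
1 = 51897·5441813 − 485930·581182
1 = −485930·6022995 + 537827·5441813
1 = 537827·23510798 − 2099411·6022995
Thus 6022995·(-2099411) ≡ 1 (mod 23510798); reducing, -2099411 mod 23510798 = 21411387.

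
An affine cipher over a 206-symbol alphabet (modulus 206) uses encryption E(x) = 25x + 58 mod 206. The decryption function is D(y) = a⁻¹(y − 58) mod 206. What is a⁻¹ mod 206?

Apply the Euclidean algorithm to 206 and 25:
206 = 8×25 + 6
25 = 4×6 + 1
6 = 6×1 + 0
Since gcd(25, 206) = 1, back-substitute to write 1 as a combination:
1 = 25 − 4·6
1 = −4·206 + 33·25
So 25·33 ≡ 1 (mod 206).

33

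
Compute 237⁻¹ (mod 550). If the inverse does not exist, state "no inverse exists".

Run Euclid on (550, 237):
550 = 2*237 + 76
237 = 3*76 + 9
76 = 8*9 + 4
9 = 2*4 + 1
4 = 4*1 + 0
The gcd is 1. Working backward:
1 = 9 − 2·4
1 = −2·76 + 17·9
1 = 17·237 − 53·76
1 = −53·550 + 123·237
So 237·123 ≡ 1 (mod 550).

123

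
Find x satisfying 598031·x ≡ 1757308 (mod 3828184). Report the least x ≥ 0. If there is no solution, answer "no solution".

1681468

First find gcd(598031, 3828184):
3828184 = 6·598031 + 239998
598031 = 2·239998 + 118035
239998 = 2·118035 + 3928
118035 = 30·3928 + 195
3928 = 20·195 + 28
195 = 6·28 + 27
28 = 1·27 + 1
27 = 27·1 + 0
gcd = 1, so a unique solution mod 3828184 exists.
Back-substitute for the Bézout coefficients:
1 = 28 − 27
1 = −195 + 7·28
1 = 7·3928 − 141·195
1 = −141·118035 + 4237·3928
1 = 4237·239998 − 8615·118035
1 = −8615·598031 + 21467·239998
1 = 21467·3828184 − 137417·598031
So 598031·(-137417) ≡ 1 (mod 3828184), giving 598031⁻¹ ≡ 3690767.
x ≡ 598031⁻¹·1757308 ≡ 3690767·1757308 ≡ 1681468 (mod 3828184).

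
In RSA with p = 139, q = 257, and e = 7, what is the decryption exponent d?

5047

φ(n) = (p−1)(q−1) = 138·256 = 35328.
Need d with 7·d ≡ 1 (mod 35328). Apply the extended Euclidean algorithm:
35328 = 5046*7 + 6
7 = 1*6 + 1
6 = 6*1 + 0
Back-substitute:
1 = 7 − 6
1 = −35328 + 5047·7
So 7·5047 ≡ 1 (mod 35328), hence d = 5047.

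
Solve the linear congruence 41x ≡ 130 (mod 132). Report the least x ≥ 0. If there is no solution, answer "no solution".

First find gcd(41, 132):
132 = 3×41 + 9
41 = 4×9 + 5
9 = 1×5 + 4
5 = 1×4 + 1
4 = 4×1 + 0
gcd = 1, so a unique solution mod 132 exists.
Back-substitute for the Bézout coefficients:
1 = 5 − 4
1 = −9 + 2·5
1 = 2·41 − 9·9
1 = −9·132 + 29·41
So 41·(29) ≡ 1 (mod 132), giving 41⁻¹ ≡ 29.
x ≡ 41⁻¹·130 ≡ 29·130 ≡ 74 (mod 132).

74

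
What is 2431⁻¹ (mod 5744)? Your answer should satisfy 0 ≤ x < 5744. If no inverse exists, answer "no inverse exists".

Run Euclid on (5744, 2431):
5744 = 2×2431 + 882
2431 = 2×882 + 667
882 = 1×667 + 215
667 = 3×215 + 22
215 = 9×22 + 17
22 = 1×17 + 5
17 = 3×5 + 2
5 = 2×2 + 1
2 = 2×1 + 0
gcd = 1, so the inverse exists. Back-substitute:
1 = 5 − 2·2
1 = −2·17 + 7·5
1 = 7·22 − 9·17
1 = −9·215 + 88·22
1 = 88·667 − 273·215
1 = −273·882 + 361·667
1 = 361·2431 − 995·882
1 = −995·5744 + 2351·2431
So 2431·2351 ≡ 1 (mod 5744).

2351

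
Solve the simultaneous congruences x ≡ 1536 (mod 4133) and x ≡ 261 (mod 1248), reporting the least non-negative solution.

Write x = 1536 + 4133·k. Then 4133·k ≡ 261 − 1536 ≡ 1221 (mod 1248).
Need 4133⁻¹ mod 1248. Extended Euclid on (1248, 389):
1248 = 3·389 + 81
389 = 4·81 + 65
81 = 1·65 + 16
65 = 4·16 + 1
16 = 16·1 + 0
Back-substitute:
1 = 65 − 4·16
1 = −4·81 + 5·65
1 = 5·389 − 24·81
1 = −24·1248 + 77·389
4133⁻¹ ≡ 77 (mod 1248), so k ≡ 77·1221 ≡ 417 (mod 1248).
x = 1536 + 4133·417 = 1724997.

1724997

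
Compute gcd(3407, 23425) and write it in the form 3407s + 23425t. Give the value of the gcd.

1

Euclidean algorithm:
23425 = 6×3407 + 2983
3407 = 1×2983 + 424
2983 = 7×424 + 15
424 = 28×15 + 4
15 = 3×4 + 3
4 = 1×3 + 1
3 = 3×1 + 0
gcd(3407, 23425) = 1.
Working backward:
1 = 4 − 3
1 = −15 + 4·4
1 = 4·424 − 113·15
1 = −113·2983 + 795·424
1 = 795·3407 − 908·2983
1 = −908·23425 + 6243·3407
So 1 = (-908)·23425 + (6243)·3407.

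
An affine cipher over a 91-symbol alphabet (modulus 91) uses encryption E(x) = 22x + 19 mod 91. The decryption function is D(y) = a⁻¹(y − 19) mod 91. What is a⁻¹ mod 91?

29

Extended Euclidean algorithm:
91 = 4*22 + 3
22 = 7*3 + 1
3 = 3*1 + 0
gcd = 1, so the inverse exists. Back-substitute:
1 = 22 − 7·3
1 = −7·91 + 29·22
So 22·29 ≡ 1 (mod 91).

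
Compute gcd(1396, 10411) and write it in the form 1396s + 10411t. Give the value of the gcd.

1

Apply Euclid's algorithm to 10411 and 1396:
10411 = 7×1396 + 639
1396 = 2×639 + 118
639 = 5×118 + 49
118 = 2×49 + 20
49 = 2×20 + 9
20 = 2×9 + 2
9 = 4×2 + 1
2 = 2×1 + 0
gcd(1396, 10411) = 1.
Back-substituting:
1 = 9 − 4·2
1 = −4·20 + 9·9
1 = 9·49 − 22·20
1 = −22·118 + 53·49
1 = 53·639 − 287·118
1 = −287·1396 + 627·639
1 = 627·10411 − 4676·1396
So 1 = (627)·10411 + (-4676)·1396.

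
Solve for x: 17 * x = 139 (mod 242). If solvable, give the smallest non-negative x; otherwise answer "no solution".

179

First find gcd(17, 242):
242 = 14·17 + 4
17 = 4·4 + 1
4 = 4·1 + 0
gcd = 1, so a unique solution mod 242 exists.
Back-substitute for the Bézout coefficients:
1 = 17 − 4·4
1 = −4·242 + 57·17
So 17·(57) ≡ 1 (mod 242), giving 17⁻¹ ≡ 57.
x ≡ 17⁻¹·139 ≡ 57·139 ≡ 179 (mod 242).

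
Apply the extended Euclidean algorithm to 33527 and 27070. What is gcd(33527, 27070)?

1

Apply Euclid's algorithm to 33527 and 27070:
33527 = 1*27070 + 6457
27070 = 4*6457 + 1242
6457 = 5*1242 + 247
1242 = 5*247 + 7
247 = 35*7 + 2
7 = 3*2 + 1
2 = 2*1 + 0
gcd(33527, 27070) = 1.
Express as a combination:
1 = 7 − 3·2
1 = −3·247 + 106·7
1 = 106·1242 − 533·247
1 = −533·6457 + 2771·1242
1 = 2771·27070 − 11617·6457
1 = −11617·33527 + 14388·27070
So 1 = (-11617)·33527 + (14388)·27070.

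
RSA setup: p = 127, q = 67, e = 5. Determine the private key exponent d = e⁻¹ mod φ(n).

φ(n) = (p−1)(q−1) = 126·66 = 8316.
Need d with 5·d ≡ 1 (mod 8316). Apply the extended Euclidean algorithm:
8316 = 1663*5 + 1
5 = 5*1 + 0
Back-substitute:
1 = 8316 − 1663·5
So 5·(-1663) ≡ 1 (mod 8316), hence d ≡ -1663 ≡ 6653 (mod 8316).

6653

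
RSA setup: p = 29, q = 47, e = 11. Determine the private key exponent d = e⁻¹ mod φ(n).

φ(n) = (p−1)(q−1) = 28·46 = 1288.
Need d with 11·d ≡ 1 (mod 1288). Apply the extended Euclidean algorithm:
1288 = 117·11 + 1
11 = 11·1 + 0
Back-substitute:
1 = 1288 − 117·11
So 11·(-117) ≡ 1 (mod 1288), hence d ≡ -117 ≡ 1171 (mod 1288).

1171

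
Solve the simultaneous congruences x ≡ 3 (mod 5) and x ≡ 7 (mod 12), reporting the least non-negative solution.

Write x = 3 + 5·k. Then 5·k ≡ 7 − 3 ≡ 4 (mod 12).
Need 5⁻¹ mod 12. Extended Euclid on (12, 5):
12 = 2*5 + 2
5 = 2*2 + 1
2 = 2*1 + 0
Back-substitute:
1 = 5 − 2·2
1 = −2·12 + 5·5
5⁻¹ ≡ 5 (mod 12), so k ≡ 5·4 ≡ 8 (mod 12).
x = 3 + 5·8 = 43.

43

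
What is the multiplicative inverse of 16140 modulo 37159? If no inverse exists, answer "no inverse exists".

17776

Extended Euclidean algorithm:
37159 = 2×16140 + 4879
16140 = 3×4879 + 1503
4879 = 3×1503 + 370
1503 = 4×370 + 23
370 = 16×23 + 2
23 = 11×2 + 1
2 = 2×1 + 0
Since gcd(16140, 37159) = 1, back-substitute to write 1 as a combination:
1 = 23 − 11·2
1 = −11·370 + 177·23
1 = 177·1503 − 719·370
1 = −719·4879 + 2334·1503
1 = 2334·16140 − 7721·4879
1 = −7721·37159 + 17776·16140
So 16140·17776 ≡ 1 (mod 37159).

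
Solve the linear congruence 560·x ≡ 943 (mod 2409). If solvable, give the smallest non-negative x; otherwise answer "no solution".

1004

First find gcd(560, 2409):
2409 = 4*560 + 169
560 = 3*169 + 53
169 = 3*53 + 10
53 = 5*10 + 3
10 = 3*3 + 1
3 = 3*1 + 0
gcd = 1, so a unique solution mod 2409 exists.
Back-substitute for the Bézout coefficients:
1 = 10 − 3·3
1 = −3·53 + 16·10
1 = 16·169 − 51·53
1 = −51·560 + 169·169
1 = 169·2409 − 727·560
So 560·(-727) ≡ 1 (mod 2409), giving 560⁻¹ ≡ 1682.
x ≡ 560⁻¹·943 ≡ 1682·943 ≡ 1004 (mod 2409).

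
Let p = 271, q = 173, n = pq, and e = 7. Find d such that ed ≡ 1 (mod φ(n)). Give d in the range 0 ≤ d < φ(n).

φ(n) = (p−1)(q−1) = 270·172 = 46440.
Need d with 7·d ≡ 1 (mod 46440). Apply the extended Euclidean algorithm:
46440 = 6634*7 + 2
7 = 3*2 + 1
2 = 2*1 + 0
Back-substitute:
1 = 7 − 3·2
1 = −3·46440 + 19903·7
So 7·19903 ≡ 1 (mod 46440), hence d = 19903.

19903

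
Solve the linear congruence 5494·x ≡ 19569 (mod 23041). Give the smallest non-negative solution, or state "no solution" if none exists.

First find gcd(5494, 23041):
23041 = 4*5494 + 1065
5494 = 5*1065 + 169
1065 = 6*169 + 51
169 = 3*51 + 16
51 = 3*16 + 3
16 = 5*3 + 1
3 = 3*1 + 0
gcd = 1, so a unique solution mod 23041 exists.
Back-substitute for the Bézout coefficients:
1 = 16 − 5·3
1 = −5·51 + 16·16
1 = 16·169 − 53·51
1 = −53·1065 + 334·169
1 = 334·5494 − 1723·1065
1 = −1723·23041 + 7226·5494
So 5494·(7226) ≡ 1 (mod 23041), giving 5494⁻¹ ≡ 7226.
x ≡ 5494⁻¹·19569 ≡ 7226·19569 ≡ 2977 (mod 23041).

2977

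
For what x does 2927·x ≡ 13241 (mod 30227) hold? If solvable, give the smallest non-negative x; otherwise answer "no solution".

First find gcd(2927, 30227):
30227 = 10*2927 + 957
2927 = 3*957 + 56
957 = 17*56 + 5
56 = 11*5 + 1
5 = 5*1 + 0
gcd = 1, so a unique solution mod 30227 exists.
Back-substitute for the Bézout coefficients:
1 = 56 − 11·5
1 = −11·957 + 188·56
1 = 188·2927 − 575·957
1 = −575·30227 + 5938·2927
So 2927·(5938) ≡ 1 (mod 30227), giving 2927⁻¹ ≡ 5938.
x ≡ 2927⁻¹·13241 ≡ 5938·13241 ≡ 4631 (mod 30227).

4631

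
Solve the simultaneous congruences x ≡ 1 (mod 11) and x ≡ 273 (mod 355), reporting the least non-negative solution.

Write x = 1 + 11·k. Then 11·k ≡ 273 − 1 ≡ 272 (mod 355).
Need 11⁻¹ mod 355. Extended Euclid on (355, 11):
355 = 32×11 + 3
11 = 3×3 + 2
3 = 1×2 + 1
2 = 2×1 + 0
Back-substitute:
1 = 3 − 2
1 = −11 + 4·3
1 = 4·355 − 129·11
11⁻¹ ≡ 226 (mod 355), so k ≡ 226·272 ≡ 57 (mod 355).
x = 1 + 11·57 = 628.

628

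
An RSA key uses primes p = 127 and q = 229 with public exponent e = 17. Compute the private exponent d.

15209

φ(n) = (p−1)(q−1) = 126·228 = 28728.
Need d with 17·d ≡ 1 (mod 28728). Apply the extended Euclidean algorithm:
28728 = 1689*17 + 15
17 = 1*15 + 2
15 = 7*2 + 1
2 = 2*1 + 0
Back-substitute:
1 = 15 − 7·2
1 = −7·17 + 8·15
1 = 8·28728 − 13519·17
So 17·(-13519) ≡ 1 (mod 28728), hence d ≡ -13519 ≡ 15209 (mod 28728).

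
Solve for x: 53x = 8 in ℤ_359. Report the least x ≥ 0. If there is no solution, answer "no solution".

First find gcd(53, 359):
359 = 6×53 + 41
53 = 1×41 + 12
41 = 3×12 + 5
12 = 2×5 + 2
5 = 2×2 + 1
2 = 2×1 + 0
gcd = 1, so a unique solution mod 359 exists.
Back-substitute for the Bézout coefficients:
1 = 5 − 2·2
1 = −2·12 + 5·5
1 = 5·41 − 17·12
1 = −17·53 + 22·41
1 = 22·359 − 149·53
So 53·(-149) ≡ 1 (mod 359), giving 53⁻¹ ≡ 210.
x ≡ 53⁻¹·8 ≡ 210·8 ≡ 244 (mod 359).

244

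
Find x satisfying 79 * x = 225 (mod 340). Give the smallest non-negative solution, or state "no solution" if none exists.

175

First find gcd(79, 340):
340 = 4×79 + 24
79 = 3×24 + 7
24 = 3×7 + 3
7 = 2×3 + 1
3 = 3×1 + 0
gcd = 1, so a unique solution mod 340 exists.
Back-substitute for the Bézout coefficients:
1 = 7 − 2·3
1 = −2·24 + 7·7
1 = 7·79 − 23·24
1 = −23·340 + 99·79
So 79·(99) ≡ 1 (mod 340), giving 79⁻¹ ≡ 99.
x ≡ 79⁻¹·225 ≡ 99·225 ≡ 175 (mod 340).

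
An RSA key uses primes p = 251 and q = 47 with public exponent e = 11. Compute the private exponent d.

2091

φ(n) = (p−1)(q−1) = 250·46 = 11500.
Need d with 11·d ≡ 1 (mod 11500). Apply the extended Euclidean algorithm:
11500 = 1045*11 + 5
11 = 2*5 + 1
5 = 5*1 + 0
Back-substitute:
1 = 11 − 2·5
1 = −2·11500 + 2091·11
So 11·2091 ≡ 1 (mod 11500), hence d = 2091.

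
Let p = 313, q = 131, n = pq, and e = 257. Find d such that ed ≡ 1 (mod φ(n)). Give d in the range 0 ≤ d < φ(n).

14993

φ(n) = (p−1)(q−1) = 312·130 = 40560.
Need d with 257·d ≡ 1 (mod 40560). Apply the extended Euclidean algorithm:
40560 = 157×257 + 211
257 = 1×211 + 46
211 = 4×46 + 27
46 = 1×27 + 19
27 = 1×19 + 8
19 = 2×8 + 3
8 = 2×3 + 2
3 = 1×2 + 1
2 = 2×1 + 0
Back-substitute:
1 = 3 − 2
1 = −8 + 3·3
1 = 3·19 − 7·8
1 = −7·27 + 10·19
1 = 10·46 − 17·27
1 = −17·211 + 78·46
1 = 78·257 − 95·211
1 = −95·40560 + 14993·257
So 257·14993 ≡ 1 (mod 40560), hence d = 14993.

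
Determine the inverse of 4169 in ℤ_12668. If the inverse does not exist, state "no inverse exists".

Run Euclid on (12668, 4169):
12668 = 3·4169 + 161
4169 = 25·161 + 144
161 = 1·144 + 17
144 = 8·17 + 8
17 = 2·8 + 1
8 = 8·1 + 0
Since gcd(4169, 12668) = 1, back-substitute to write 1 as a combination:
1 = 17 − 2·8
1 = −2·144 + 17·17
1 = 17·161 − 19·144
1 = −19·4169 + 492·161
1 = 492·12668 − 1495·4169
Thus 4169·(-1495) ≡ 1 (mod 12668); reducing, -1495 mod 12668 = 11173.

11173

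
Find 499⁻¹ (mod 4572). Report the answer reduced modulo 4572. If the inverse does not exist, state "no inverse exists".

1411

Run Euclid on (4572, 499):
4572 = 9×499 + 81
499 = 6×81 + 13
81 = 6×13 + 3
13 = 4×3 + 1
3 = 3×1 + 0
The gcd is 1. Working backward:
1 = 13 − 4·3
1 = −4·81 + 25·13
1 = 25·499 − 154·81
1 = −154·4572 + 1411·499
So 499·1411 ≡ 1 (mod 4572).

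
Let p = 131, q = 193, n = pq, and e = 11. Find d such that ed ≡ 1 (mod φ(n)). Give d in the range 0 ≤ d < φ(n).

22691

φ(n) = (p−1)(q−1) = 130·192 = 24960.
Need d with 11·d ≡ 1 (mod 24960). Apply the extended Euclidean algorithm:
24960 = 2269*11 + 1
11 = 11*1 + 0
Back-substitute:
1 = 24960 − 2269·11
So 11·(-2269) ≡ 1 (mod 24960), hence d ≡ -2269 ≡ 22691 (mod 24960).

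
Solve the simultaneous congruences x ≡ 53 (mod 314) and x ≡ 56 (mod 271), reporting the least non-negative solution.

25801

Write x = 53 + 314·k. Then 314·k ≡ 56 − 53 ≡ 3 (mod 271).
Need 314⁻¹ mod 271. Extended Euclid on (271, 43):
271 = 6×43 + 13
43 = 3×13 + 4
13 = 3×4 + 1
4 = 4×1 + 0
Back-substitute:
1 = 13 − 3·4
1 = −3·43 + 10·13
1 = 10·271 − 63·43
314⁻¹ ≡ 208 (mod 271), so k ≡ 208·3 ≡ 82 (mod 271).
x = 53 + 314·82 = 25801.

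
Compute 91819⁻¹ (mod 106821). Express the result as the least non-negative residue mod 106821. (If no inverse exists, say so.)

no inverse exists

Euclidean algorithm on 106821, 91819:
106821 = 1×91819 + 15002
91819 = 6×15002 + 1807
15002 = 8×1807 + 546
1807 = 3×546 + 169
546 = 3×169 + 39
169 = 4×39 + 13
39 = 3×13 + 0
Since gcd = 13 > 1, 91819 is not a unit mod 106821.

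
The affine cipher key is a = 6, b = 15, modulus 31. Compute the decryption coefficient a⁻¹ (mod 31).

26

Extended Euclidean algorithm:
31 = 5·6 + 1
6 = 6·1 + 0
The gcd is 1. Working backward:
1 = 31 − 5·6
Hence 6⁻¹ ≡ -5 ≡ 26 (mod 31).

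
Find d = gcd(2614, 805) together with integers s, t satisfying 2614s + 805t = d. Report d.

1

Apply Euclid's algorithm to 2614 and 805:
2614 = 3×805 + 199
805 = 4×199 + 9
199 = 22×9 + 1
9 = 9×1 + 0
gcd(2614, 805) = 1.
Express as a combination:
1 = 199 − 22·9
1 = −22·805 + 89·199
1 = 89·2614 − 289·805
So 1 = (89)·2614 + (-289)·805.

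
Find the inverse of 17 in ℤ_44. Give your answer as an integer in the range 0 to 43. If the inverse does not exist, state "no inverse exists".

13

Run Euclid on (44, 17):
44 = 2·17 + 10
17 = 1·10 + 7
10 = 1·7 + 3
7 = 2·3 + 1
3 = 3·1 + 0
The gcd is 1. Working backward:
1 = 7 − 2·3
1 = −2·10 + 3·7
1 = 3·17 − 5·10
1 = −5·44 + 13·17
So 17·13 ≡ 1 (mod 44).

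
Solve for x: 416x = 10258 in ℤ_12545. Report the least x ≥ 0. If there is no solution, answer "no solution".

gcd(416, 12545):
12545 = 30×416 + 65
416 = 6×65 + 26
65 = 2×26 + 13
26 = 2×13 + 0
gcd = 13, but 13 ∤ 10258, so the congruence has no solution.

no solution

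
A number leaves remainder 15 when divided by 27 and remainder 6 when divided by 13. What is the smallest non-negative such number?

123

Write x = 15 + 27·k. Then 27·k ≡ 6 − 15 ≡ 4 (mod 13).
Need 27⁻¹ mod 13. Extended Euclid on (13, 1):
13 = 13×1 + 0
27⁻¹ ≡ 1 (mod 13), so k ≡ 1·4 ≡ 4 (mod 13).
x = 15 + 27·4 = 123.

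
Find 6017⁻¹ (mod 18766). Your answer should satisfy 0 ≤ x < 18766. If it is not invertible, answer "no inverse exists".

Compute gcd(6017, 18766):
18766 = 3·6017 + 715
6017 = 8·715 + 297
715 = 2·297 + 121
297 = 2·121 + 55
121 = 2·55 + 11
55 = 5·11 + 0
The gcd is 11, not 1, hence no inverse exists.

no inverse exists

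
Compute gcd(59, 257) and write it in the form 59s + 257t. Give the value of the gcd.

Euclidean algorithm:
257 = 4*59 + 21
59 = 2*21 + 17
21 = 1*17 + 4
17 = 4*4 + 1
4 = 4*1 + 0
gcd(59, 257) = 1.
Back-substituting:
1 = 17 − 4·4
1 = −4·21 + 5·17
1 = 5·59 − 14·21
1 = −14·257 + 61·59
So 1 = (-14)·257 + (61)·59.

1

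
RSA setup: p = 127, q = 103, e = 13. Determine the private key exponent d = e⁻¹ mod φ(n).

φ(n) = (p−1)(q−1) = 126·102 = 12852.
Need d with 13·d ≡ 1 (mod 12852). Apply the extended Euclidean algorithm:
12852 = 988·13 + 8
13 = 1·8 + 5
8 = 1·5 + 3
5 = 1·3 + 2
3 = 1·2 + 1
2 = 2·1 + 0
Back-substitute:
1 = 3 − 2
1 = −5 + 2·3
1 = 2·8 − 3·5
1 = −3·13 + 5·8
1 = 5·12852 − 4943·13
So 13·(-4943) ≡ 1 (mod 12852), hence d ≡ -4943 ≡ 7909 (mod 12852).

7909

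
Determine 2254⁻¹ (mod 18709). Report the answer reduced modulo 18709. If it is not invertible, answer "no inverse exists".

16360

Apply the Euclidean algorithm to 18709 and 2254:
18709 = 8·2254 + 677
2254 = 3·677 + 223
677 = 3·223 + 8
223 = 27·8 + 7
8 = 1·7 + 1
7 = 7·1 + 0
The gcd is 1. Working backward:
1 = 8 − 7
1 = −223 + 28·8
1 = 28·677 − 85·223
1 = −85·2254 + 283·677
1 = 283·18709 − 2349·2254
Thus 2254·(-2349) ≡ 1 (mod 18709); reducing, -2349 mod 18709 = 16360.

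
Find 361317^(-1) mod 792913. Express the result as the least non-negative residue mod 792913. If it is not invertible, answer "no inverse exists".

no inverse exists

Compute gcd(361317, 792913):
792913 = 2·361317 + 70279
361317 = 5·70279 + 9922
70279 = 7·9922 + 825
9922 = 12·825 + 22
825 = 37·22 + 11
22 = 2·11 + 0
The gcd is 11, not 1, hence no inverse exists.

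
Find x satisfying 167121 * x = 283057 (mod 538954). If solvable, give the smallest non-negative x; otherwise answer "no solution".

239769

First find gcd(167121, 538954):
538954 = 3*167121 + 37591
167121 = 4*37591 + 16757
37591 = 2*16757 + 4077
16757 = 4*4077 + 449
4077 = 9*449 + 36
449 = 12*36 + 17
36 = 2*17 + 2
17 = 8*2 + 1
2 = 2*1 + 0
gcd = 1, so a unique solution mod 538954 exists.
Back-substitute for the Bézout coefficients:
1 = 17 − 8·2
1 = −8·36 + 17·17
1 = 17·449 − 212·36
1 = −212·4077 + 1925·449
1 = 1925·16757 − 7912·4077
1 = −7912·37591 + 17749·16757
1 = 17749·167121 − 78908·37591
1 = −78908·538954 + 254473·167121
So 167121·(254473) ≡ 1 (mod 538954), giving 167121⁻¹ ≡ 254473.
x ≡ 167121⁻¹·283057 ≡ 254473·283057 ≡ 239769 (mod 538954).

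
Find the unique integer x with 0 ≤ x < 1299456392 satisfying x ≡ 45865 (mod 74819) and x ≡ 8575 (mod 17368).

569418455

Write x = 45865 + 74819·k. Then 74819·k ≡ 8575 − 45865 ≡ 14814 (mod 17368).
Need 74819⁻¹ mod 17368. Extended Euclid on (17368, 5347):
17368 = 3·5347 + 1327
5347 = 4·1327 + 39
1327 = 34·39 + 1
39 = 39·1 + 0
Back-substitute:
1 = 1327 − 34·39
1 = −34·5347 + 137·1327
1 = 137·17368 − 445·5347
74819⁻¹ ≡ 16923 (mod 17368), so k ≡ 16923·14814 ≡ 7610 (mod 17368).
x = 45865 + 74819·7610 = 569418455.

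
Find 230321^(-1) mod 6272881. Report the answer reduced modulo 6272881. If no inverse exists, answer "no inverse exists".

1931479

Run Euclid on (6272881, 230321):
6272881 = 27×230321 + 54214
230321 = 4×54214 + 13465
54214 = 4×13465 + 354
13465 = 38×354 + 13
354 = 27×13 + 3
13 = 4×3 + 1
3 = 3×1 + 0
Since gcd(230321, 6272881) = 1, back-substitute to write 1 as a combination:
1 = 13 − 4·3
1 = −4·354 + 109·13
1 = 109·13465 − 4146·354
1 = −4146·54214 + 16693·13465
1 = 16693·230321 − 70918·54214
1 = −70918·6272881 + 1931479·230321
So 230321·1931479 ≡ 1 (mod 6272881).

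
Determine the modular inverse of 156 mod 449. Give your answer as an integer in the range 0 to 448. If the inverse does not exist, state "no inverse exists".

331

Extended Euclidean algorithm:
449 = 2×156 + 137
156 = 1×137 + 19
137 = 7×19 + 4
19 = 4×4 + 3
4 = 1×3 + 1
3 = 3×1 + 0
Since gcd(156, 449) = 1, back-substitute to write 1 as a combination:
1 = 4 − 3
1 = −19 + 5·4
1 = 5·137 − 36·19
1 = −36·156 + 41·137
1 = 41·449 − 118·156
So 156·(-118) ≡ 1 (mod 449), and -118 ≡ 331 (mod 449).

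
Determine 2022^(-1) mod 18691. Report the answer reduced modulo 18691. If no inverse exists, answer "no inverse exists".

16075

Apply the Euclidean algorithm to 18691 and 2022:
18691 = 9*2022 + 493
2022 = 4*493 + 50
493 = 9*50 + 43
50 = 1*43 + 7
43 = 6*7 + 1
7 = 7*1 + 0
The gcd is 1. Working backward:
1 = 43 − 6·7
1 = −6·50 + 7·43
1 = 7·493 − 69·50
1 = −69·2022 + 283·493
1 = 283·18691 − 2616·2022
So 2022·(-2616) ≡ 1 (mod 18691), and -2616 ≡ 16075 (mod 18691).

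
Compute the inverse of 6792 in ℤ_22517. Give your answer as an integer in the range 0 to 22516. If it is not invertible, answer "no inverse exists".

Extended Euclidean algorithm:
22517 = 3×6792 + 2141
6792 = 3×2141 + 369
2141 = 5×369 + 296
369 = 1×296 + 73
296 = 4×73 + 4
73 = 18×4 + 1
4 = 4×1 + 0
The gcd is 1. Working backward:
1 = 73 − 18·4
1 = −18·296 + 73·73
1 = 73·369 − 91·296
1 = −91·2141 + 528·369
1 = 528·6792 − 1675·2141
1 = −1675·22517 + 5553·6792
So 6792·5553 ≡ 1 (mod 22517).

5553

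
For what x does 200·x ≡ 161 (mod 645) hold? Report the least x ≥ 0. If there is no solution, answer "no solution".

no solution

gcd(200, 645):
645 = 3*200 + 45
200 = 4*45 + 20
45 = 2*20 + 5
20 = 4*5 + 0
gcd = 5, but 5 ∤ 161, so the congruence has no solution.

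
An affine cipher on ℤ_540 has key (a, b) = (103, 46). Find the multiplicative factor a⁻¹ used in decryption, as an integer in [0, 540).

Apply the Euclidean algorithm to 540 and 103:
540 = 5·103 + 25
103 = 4·25 + 3
25 = 8·3 + 1
3 = 3·1 + 0
The gcd is 1. Working backward:
1 = 25 − 8·3
1 = −8·103 + 33·25
1 = 33·540 − 173·103
Thus 103·(-173) ≡ 1 (mod 540); reducing, -173 mod 540 = 367.

367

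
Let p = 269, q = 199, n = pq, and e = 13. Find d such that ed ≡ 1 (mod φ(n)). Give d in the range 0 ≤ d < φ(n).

28573

φ(n) = (p−1)(q−1) = 268·198 = 53064.
Need d with 13·d ≡ 1 (mod 53064). Apply the extended Euclidean algorithm:
53064 = 4081·13 + 11
13 = 1·11 + 2
11 = 5·2 + 1
2 = 2·1 + 0
Back-substitute:
1 = 11 − 5·2
1 = −5·13 + 6·11
1 = 6·53064 − 24491·13
So 13·(-24491) ≡ 1 (mod 53064), hence d ≡ -24491 ≡ 28573 (mod 53064).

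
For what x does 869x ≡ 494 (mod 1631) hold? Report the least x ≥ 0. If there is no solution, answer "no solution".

1061

First find gcd(869, 1631):
1631 = 1*869 + 762
869 = 1*762 + 107
762 = 7*107 + 13
107 = 8*13 + 3
13 = 4*3 + 1
3 = 3*1 + 0
gcd = 1, so a unique solution mod 1631 exists.
Back-substitute for the Bézout coefficients:
1 = 13 − 4·3
1 = −4·107 + 33·13
1 = 33·762 − 235·107
1 = −235·869 + 268·762
1 = 268·1631 − 503·869
So 869·(-503) ≡ 1 (mod 1631), giving 869⁻¹ ≡ 1128.
x ≡ 869⁻¹·494 ≡ 1128·494 ≡ 1061 (mod 1631).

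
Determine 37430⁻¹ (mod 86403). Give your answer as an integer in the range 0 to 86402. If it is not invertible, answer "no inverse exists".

Run Euclid on (86403, 37430):
86403 = 2×37430 + 11543
37430 = 3×11543 + 2801
11543 = 4×2801 + 339
2801 = 8×339 + 89
339 = 3×89 + 72
89 = 1×72 + 17
72 = 4×17 + 4
17 = 4×4 + 1
4 = 4×1 + 0
gcd = 1, so the inverse exists. Back-substitute:
1 = 17 − 4·4
1 = −4·72 + 17·17
1 = 17·89 − 21·72
1 = −21·339 + 80·89
1 = 80·2801 − 661·339
1 = −661·11543 + 2724·2801
1 = 2724·37430 − 8833·11543
1 = −8833·86403 + 20390·37430
So 37430·20390 ≡ 1 (mod 86403).

20390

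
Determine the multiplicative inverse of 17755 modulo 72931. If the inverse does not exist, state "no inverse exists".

55223

Apply the Euclidean algorithm to 72931 and 17755:
72931 = 4×17755 + 1911
17755 = 9×1911 + 556
1911 = 3×556 + 243
556 = 2×243 + 70
243 = 3×70 + 33
70 = 2×33 + 4
33 = 8×4 + 1
4 = 4×1 + 0
Since gcd(17755, 72931) = 1, back-substitute to write 1 as a combination:
1 = 33 − 8·4
1 = −8·70 + 17·33
1 = 17·243 − 59·70
1 = −59·556 + 135·243
1 = 135·1911 − 464·556
1 = −464·17755 + 4311·1911
1 = 4311·72931 − 17708·17755
So 17755·(-17708) ≡ 1 (mod 72931), and -17708 ≡ 55223 (mod 72931).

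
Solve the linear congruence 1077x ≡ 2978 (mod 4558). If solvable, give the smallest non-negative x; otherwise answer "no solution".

First find gcd(1077, 4558):
4558 = 4*1077 + 250
1077 = 4*250 + 77
250 = 3*77 + 19
77 = 4*19 + 1
19 = 19*1 + 0
gcd = 1, so a unique solution mod 4558 exists.
Back-substitute for the Bézout coefficients:
1 = 77 − 4·19
1 = −4·250 + 13·77
1 = 13·1077 − 56·250
1 = −56·4558 + 237·1077
So 1077·(237) ≡ 1 (mod 4558), giving 1077⁻¹ ≡ 237.
x ≡ 1077⁻¹·2978 ≡ 237·2978 ≡ 3854 (mod 4558).

3854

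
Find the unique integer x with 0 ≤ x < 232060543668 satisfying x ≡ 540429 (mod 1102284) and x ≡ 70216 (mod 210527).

130801969005

Write x = 540429 + 1102284·k. Then 1102284·k ≡ 70216 − 540429 ≡ 161368 (mod 210527).
Need 1102284⁻¹ mod 210527. Extended Euclid on (210527, 49649):
210527 = 4*49649 + 11931
49649 = 4*11931 + 1925
11931 = 6*1925 + 381
1925 = 5*381 + 20
381 = 19*20 + 1
20 = 20*1 + 0
Back-substitute:
1 = 381 − 19·20
1 = −19·1925 + 96·381
1 = 96·11931 − 595·1925
1 = −595·49649 + 2476·11931
1 = 2476·210527 − 10499·49649
1102284⁻¹ ≡ 200028 (mod 210527), so k ≡ 200028·161368 ≡ 118664 (mod 210527).
x = 540429 + 1102284·118664 = 130801969005.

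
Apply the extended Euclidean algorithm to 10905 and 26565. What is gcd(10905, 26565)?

Apply Euclid's algorithm to 26565 and 10905:
26565 = 2×10905 + 4755
10905 = 2×4755 + 1395
4755 = 3×1395 + 570
1395 = 2×570 + 255
570 = 2×255 + 60
255 = 4×60 + 15
60 = 4×15 + 0
gcd(10905, 26565) = 15.
Working backward:
15 = 255 − 4·60
15 = −4·570 + 9·255
15 = 9·1395 − 22·570
15 = −22·4755 + 75·1395
15 = 75·10905 − 172·4755
15 = −172·26565 + 419·10905
So 15 = (-172)·26565 + (419)·10905.

15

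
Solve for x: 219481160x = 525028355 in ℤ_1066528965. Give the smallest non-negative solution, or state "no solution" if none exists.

First find gcd(219481160, 1066528965):
1066528965 = 4×219481160 + 188604325
219481160 = 1×188604325 + 30876835
188604325 = 6×30876835 + 3343315
30876835 = 9×3343315 + 787000
3343315 = 4×787000 + 195315
787000 = 4×195315 + 5740
195315 = 34×5740 + 155
5740 = 37×155 + 5
155 = 31×5 + 0
gcd = 5 and 5 | 525028355, so solutions exist. Divide through by 5: 43896232x ≡ 105005671 (mod 213305793).
Now find 43896232⁻¹ mod 213305793:
213305793 = 4*43896232 + 37720865
43896232 = 1*37720865 + 6175367
37720865 = 6*6175367 + 668663
6175367 = 9*668663 + 157400
668663 = 4*157400 + 39063
157400 = 4*39063 + 1148
39063 = 34*1148 + 31
1148 = 37*31 + 1
31 = 31*1 + 0
Back-substitute:
1 = 1148 − 37·31
1 = −37·39063 + 1259·1148
1 = 1259·157400 − 5073·39063
1 = −5073·668663 + 21551·157400
1 = 21551·6175367 − 199032·668663
1 = −199032·37720865 + 1215743·6175367
1 = 1215743·43896232 − 1414775·37720865
1 = −1414775·213305793 + 6874843·43896232
So 43896232⁻¹ ≡ 6874843 (mod 213305793).
Then x ≡ 6874843·105005671 ≡ 94505170 (mod 213305793); the smallest non-negative solution is x = 94505170.

94505170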